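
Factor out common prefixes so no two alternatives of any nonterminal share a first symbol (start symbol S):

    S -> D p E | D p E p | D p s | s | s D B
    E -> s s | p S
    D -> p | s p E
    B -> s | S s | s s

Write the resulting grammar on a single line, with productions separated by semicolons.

S -> D p S' | s S''; E -> s s | p S; D -> p | s p E; B -> S s | s B'; S' -> s | E S'''; S'' -> ε | D B; B' -> ε | s; S''' -> ε | p

S has alternatives sharing prefix 'D p': factor to S → D p S' with S' → E | E p | s.
S has alternatives sharing prefix 's': factor to S → s S'' with S'' → ε | D B.
B has alternatives sharing prefix 's': factor to B → s B' with B' → ε | s.
S' has alternatives sharing prefix 'E': factor to S' → E S''' with S''' → ε | p.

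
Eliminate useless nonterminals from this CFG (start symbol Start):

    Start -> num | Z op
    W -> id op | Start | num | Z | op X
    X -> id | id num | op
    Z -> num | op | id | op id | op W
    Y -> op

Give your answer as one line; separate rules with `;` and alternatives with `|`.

Generating nonterminals: {Start, W, X, Y, Z}.
Reachable from Start after that: {Start, W, X, Z}.
Removed useless symbols: {Y} and every production mentioning them.

Start -> num | Z op; W -> id op | Start | num | Z | op X; X -> id | id num | op; Z -> num | op | id | op id | op W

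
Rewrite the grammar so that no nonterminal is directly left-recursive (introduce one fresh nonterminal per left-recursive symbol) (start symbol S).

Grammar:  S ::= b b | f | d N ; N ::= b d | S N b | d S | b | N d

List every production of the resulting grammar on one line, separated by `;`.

Left recursion appears on N.
For N: α = {d}, β = {b d, S N b, d S, b}. Rewrite as N → β N' and N' → α N' | ε.

S ::= b b | f | d N; N ::= b d N' | S N b N' | d S N' | b N'; N' ::= d N' | ε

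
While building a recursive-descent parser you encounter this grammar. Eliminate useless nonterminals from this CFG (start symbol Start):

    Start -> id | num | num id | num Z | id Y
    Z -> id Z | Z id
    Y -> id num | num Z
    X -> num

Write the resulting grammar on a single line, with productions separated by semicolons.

Start -> id | num | num id | id Y; Y -> id num

Generating nonterminals: {Start, X, Y}.
Reachable from Start after that: {Start, Y}.
Removed useless symbols: {X, Z} and every production mentioning them.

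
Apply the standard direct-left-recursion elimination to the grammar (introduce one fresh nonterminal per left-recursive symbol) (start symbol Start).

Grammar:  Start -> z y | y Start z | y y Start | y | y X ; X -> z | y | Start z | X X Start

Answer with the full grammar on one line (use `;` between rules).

Directly left-recursive nonterminal: X.
For X: α = {X Start}, β = {z, y, Start z}. Rewrite as X → β X1 and X1 → α X1 | ε.

Start -> z y | y Start z | y y Start | y | y X; X -> z X1 | y X1 | Start z X1; X1 -> X Start X1 | ε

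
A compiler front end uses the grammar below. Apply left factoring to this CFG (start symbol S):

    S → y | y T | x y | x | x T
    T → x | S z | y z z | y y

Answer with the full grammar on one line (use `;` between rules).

S → x S' | y S''; T → x | S z | y T'; S' → y | epsilon | T; S'' → epsilon | T; T' → z z | y

S has alternatives sharing prefix 'x': factor to S → x S' with S' → y | ε | T.
S has alternatives sharing prefix 'y': factor to S → y S'' with S'' → ε | T.
T has alternatives sharing prefix 'y': factor to T → y T' with T' → z z | y.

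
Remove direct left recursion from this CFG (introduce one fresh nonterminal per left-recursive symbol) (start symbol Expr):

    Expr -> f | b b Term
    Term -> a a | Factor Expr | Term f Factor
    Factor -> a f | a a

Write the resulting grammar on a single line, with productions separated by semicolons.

Expr -> f | b b Term; Term -> a a Term1 | Factor Expr Term1; Factor -> a f | a a; Term1 -> f Factor Term1 | ε

Term is directly left-recursive.
For Term: α = {f Factor}, β = {a a, Factor Expr}. Rewrite as Term → β Term1 and Term1 → α Term1 | ε.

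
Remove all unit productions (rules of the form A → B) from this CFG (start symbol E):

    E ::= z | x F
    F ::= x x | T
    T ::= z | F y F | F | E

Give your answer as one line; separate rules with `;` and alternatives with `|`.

E ::= z | x F; F ::= z | x F | x x | F y F; T ::= z | x F | x x | F y F

Unit pairs: F ⇒* {E, T}; T ⇒* {E, F}.
For every A with A ⇒* B via unit rules, add B's non-unit alternatives to A; then delete every rule of the form X → Y.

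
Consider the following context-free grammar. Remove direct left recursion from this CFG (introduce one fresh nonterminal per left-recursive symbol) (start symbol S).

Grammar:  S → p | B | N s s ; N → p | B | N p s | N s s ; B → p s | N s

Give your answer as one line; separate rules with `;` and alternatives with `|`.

Left recursion appears on N.
For N: α = {p s, s s}, β = {p, B}. Rewrite as N → β N' and N' → α N' | ε.

S → p | B | N s s; N → p N' | B N'; B → p s | N s; N' → p s N' | s s N' | ε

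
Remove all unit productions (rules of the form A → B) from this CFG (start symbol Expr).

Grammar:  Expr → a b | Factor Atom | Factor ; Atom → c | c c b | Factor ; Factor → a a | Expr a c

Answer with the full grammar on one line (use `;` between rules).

Unit pairs: Atom ⇒* {Factor}; Expr ⇒* {Factor}.
For each unit pair (A, B), copy every non-unit production of B to A, then drop all unit productions.

Expr → a a | Expr a c | a b | Factor Atom; Atom → c | c c b | a a | Expr a c; Factor → a a | Expr a c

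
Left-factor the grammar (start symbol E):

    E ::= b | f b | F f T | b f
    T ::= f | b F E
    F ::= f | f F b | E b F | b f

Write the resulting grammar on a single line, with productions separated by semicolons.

E has alternatives sharing prefix 'b': factor to E → b E' with E' → ε | f.
F has alternatives sharing prefix 'f': factor to F → f F' with F' → ε | F b.

E ::= f b | F f T | b E'; T ::= f | b F E; F ::= E b F | b f | f F'; E' ::= ε | f; F' ::= ε | F b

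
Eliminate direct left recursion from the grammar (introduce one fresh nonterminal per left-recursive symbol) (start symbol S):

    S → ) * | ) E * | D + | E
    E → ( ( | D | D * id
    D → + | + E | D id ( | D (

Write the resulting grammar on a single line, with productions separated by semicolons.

D is directly left-recursive.
For D: α = {id (, (}, β = {+, + E}. Rewrite as D → β D' and D' → α D' | ε.

S → ) * | ) E * | D + | E; E → ( ( | D | D * id; D → + D' | + E D'; D' → id ( D' | ( D' | ε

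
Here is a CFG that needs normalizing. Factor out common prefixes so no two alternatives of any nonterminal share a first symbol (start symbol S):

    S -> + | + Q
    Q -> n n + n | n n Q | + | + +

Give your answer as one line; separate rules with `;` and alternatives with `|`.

S -> + S'; Q -> n n Q' | + Q''; S' -> epsilon | Q; Q' -> + n | Q; Q'' -> epsilon | +

S has alternatives sharing prefix '+': factor to S → + S' with S' → ε | Q.
Q has alternatives sharing prefix 'n n': factor to Q → n n Q' with Q' → + n | Q.
Q has alternatives sharing prefix '+': factor to Q → + Q'' with Q'' → ε | +.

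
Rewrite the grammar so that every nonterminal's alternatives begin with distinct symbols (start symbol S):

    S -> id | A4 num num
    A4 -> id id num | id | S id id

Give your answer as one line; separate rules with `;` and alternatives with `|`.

S -> id | A4 num num; A4 -> S id id | id A4'; A4' -> id num | ε

A4 has alternatives sharing prefix 'id': factor to A4 → id A4' with A4' → id num | ε.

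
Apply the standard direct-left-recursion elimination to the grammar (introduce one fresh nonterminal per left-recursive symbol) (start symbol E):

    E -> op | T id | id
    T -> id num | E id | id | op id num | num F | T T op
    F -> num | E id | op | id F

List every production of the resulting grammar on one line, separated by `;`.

T is directly left-recursive.
For T: α = {T op}, β = {id num, E id, id, op id num, num F}. Rewrite as T → β T' and T' → α T' | ε.

E -> op | T id | id; T -> id num T' | E id T' | id T' | op id num T' | num F T'; F -> num | E id | op | id F; T' -> T op T' | ε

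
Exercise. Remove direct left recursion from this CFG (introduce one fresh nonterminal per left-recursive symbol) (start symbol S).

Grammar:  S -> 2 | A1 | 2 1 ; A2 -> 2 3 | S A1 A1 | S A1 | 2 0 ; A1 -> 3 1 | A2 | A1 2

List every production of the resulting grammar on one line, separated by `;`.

Directly left-recursive nonterminal: A1.
For A1: α = {2}, β = {3 1, A2}. Rewrite as A1 → β A1' and A1' → α A1' | ε.

S -> 2 | A1 | 2 1; A2 -> 2 3 | S A1 A1 | S A1 | 2 0; A1 -> 3 1 A1' | A2 A1'; A1' -> 2 A1' | ε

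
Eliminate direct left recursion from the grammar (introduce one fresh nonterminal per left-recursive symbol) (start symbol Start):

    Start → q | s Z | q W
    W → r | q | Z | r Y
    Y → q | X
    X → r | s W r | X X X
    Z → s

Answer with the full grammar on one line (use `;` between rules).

Directly left-recursive nonterminal: X.
For X: α = {X X}, β = {r, s W r}. Rewrite as X → β X1 and X1 → α X1 | ε.

Start → q | s Z | q W; W → r | q | Z | r Y; Y → q | X; X → r X1 | s W r X1; Z → s; X1 → X X X1 | ε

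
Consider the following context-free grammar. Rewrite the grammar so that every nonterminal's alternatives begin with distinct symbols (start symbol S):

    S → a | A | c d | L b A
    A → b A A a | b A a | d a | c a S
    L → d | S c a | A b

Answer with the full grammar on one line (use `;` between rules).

A has alternatives sharing prefix 'b A': factor to A → b A A' with A' → A a | a.

S → a | A | c d | L b A; A → d a | c a S | b A A'; L → d | S c a | A b; A' → A a | a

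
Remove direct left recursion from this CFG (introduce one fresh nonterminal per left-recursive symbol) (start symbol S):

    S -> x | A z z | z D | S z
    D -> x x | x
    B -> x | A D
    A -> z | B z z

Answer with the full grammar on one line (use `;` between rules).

S -> x S' | A z z S' | z D S'; D -> x x | x; B -> x | A D; A -> z | B z z; S' -> z S' | epsilon

S is directly left-recursive.
For S: α = {z}, β = {x, A z z, z D}. Rewrite as S → β S' and S' → α S' | ε.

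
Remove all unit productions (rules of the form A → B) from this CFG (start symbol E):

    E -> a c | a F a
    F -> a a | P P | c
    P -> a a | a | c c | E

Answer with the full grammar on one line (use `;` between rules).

E -> a c | a F a; F -> a a | P P | c; P -> a c | a F a | a a | a | c c

Unit pairs: P ⇒* {E}.
Replace each nonterminal's rules with the union of the non-unit rules of every nonterminal it unit-derives.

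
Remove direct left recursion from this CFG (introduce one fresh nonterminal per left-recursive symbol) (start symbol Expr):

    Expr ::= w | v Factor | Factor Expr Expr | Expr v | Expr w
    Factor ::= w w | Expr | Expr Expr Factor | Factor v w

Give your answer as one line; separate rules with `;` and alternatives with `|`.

Left recursion appears on Expr, Factor.
For Expr: α = {v, w}, β = {w, v Factor, Factor Expr Expr}. Rewrite as Expr → β Expr1 and Expr1 → α Expr1 | ε.
For Factor: α = {v w}, β = {w w, Expr, Expr Expr Factor}. Rewrite as Factor → β Factor1 and Factor1 → α Factor1 | ε.

Expr ::= w Expr1 | v Factor Expr1 | Factor Expr Expr Expr1; Factor ::= w w Factor1 | Expr Factor1 | Expr Expr Factor Factor1; Expr1 ::= v Expr1 | w Expr1 | ε; Factor1 ::= v w Factor1 | ε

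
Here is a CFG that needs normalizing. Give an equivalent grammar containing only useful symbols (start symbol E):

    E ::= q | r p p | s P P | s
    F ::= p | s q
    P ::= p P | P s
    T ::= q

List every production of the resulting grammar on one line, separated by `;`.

Generating nonterminals: {E, F, T}.
Reachable from E after that: {E}.
Removed useless symbols: {F, P, T} and every production mentioning them.

E ::= q | r p p | s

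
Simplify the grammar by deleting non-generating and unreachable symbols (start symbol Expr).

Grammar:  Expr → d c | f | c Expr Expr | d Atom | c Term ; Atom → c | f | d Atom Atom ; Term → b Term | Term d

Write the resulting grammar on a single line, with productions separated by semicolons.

Expr → d c | f | c Expr Expr | d Atom; Atom → c | f | d Atom Atom

Generating nonterminals: {Atom, Expr}.
Reachable from Expr after that: {Atom, Expr}.
Removed useless symbols: {Term} and every production mentioning them.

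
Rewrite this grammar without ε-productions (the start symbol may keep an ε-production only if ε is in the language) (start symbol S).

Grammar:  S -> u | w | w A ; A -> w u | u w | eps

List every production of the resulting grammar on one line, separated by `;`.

S -> u | w | w A; A -> w u | u w

The nullable symbols are {A}.
ε ∉ L(G), so no ε-production is kept.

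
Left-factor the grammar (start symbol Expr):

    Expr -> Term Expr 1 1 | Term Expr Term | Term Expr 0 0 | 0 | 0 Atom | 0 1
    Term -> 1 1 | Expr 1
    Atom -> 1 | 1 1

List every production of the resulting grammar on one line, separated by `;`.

Expr has alternatives sharing prefix 'Term Expr': factor to Expr → Term Expr Expr1 with Expr1 → 1 1 | Term | 0 0.
Expr has alternatives sharing prefix '0': factor to Expr → 0 Expr2 with Expr2 → ε | Atom | 1.
Atom has alternatives sharing prefix '1': factor to Atom → 1 Atom1 with Atom1 → ε | 1.

Expr -> Term Expr Expr1 | 0 Expr2; Term -> 1 1 | Expr 1; Atom -> 1 Atom1; Expr1 -> 1 1 | Term | 0 0; Expr2 -> ε | Atom | 1; Atom1 -> ε | 1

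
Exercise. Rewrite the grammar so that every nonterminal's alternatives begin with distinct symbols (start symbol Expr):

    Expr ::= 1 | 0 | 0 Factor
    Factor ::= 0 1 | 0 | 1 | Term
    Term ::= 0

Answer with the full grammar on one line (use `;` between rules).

Expr has alternatives sharing prefix '0': factor to Expr → 0 Expr1 with Expr1 → ε | Factor.
Factor has alternatives sharing prefix '0': factor to Factor → 0 Factor1 with Factor1 → 1 | ε.

Expr ::= 1 | 0 Expr1; Factor ::= 1 | Term | 0 Factor1; Term ::= 0; Expr1 ::= ε | Factor; Factor1 ::= 1 | ε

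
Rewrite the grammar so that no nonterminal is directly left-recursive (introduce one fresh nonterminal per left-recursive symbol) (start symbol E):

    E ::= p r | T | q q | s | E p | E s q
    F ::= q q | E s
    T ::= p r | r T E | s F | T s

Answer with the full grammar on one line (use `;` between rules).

E ::= p r E' | T E' | q q E' | s E'; F ::= q q | E s; T ::= p r T' | r T E T' | s F T'; E' ::= p E' | s q E' | ε; T' ::= s T' | ε

Directly left-recursive nonterminals: E, T.
For E: α = {p, s q}, β = {p r, T, q q, s}. Rewrite as E → β E' and E' → α E' | ε.
For T: α = {s}, β = {p r, r T E, s F}. Rewrite as T → β T' and T' → α T' | ε.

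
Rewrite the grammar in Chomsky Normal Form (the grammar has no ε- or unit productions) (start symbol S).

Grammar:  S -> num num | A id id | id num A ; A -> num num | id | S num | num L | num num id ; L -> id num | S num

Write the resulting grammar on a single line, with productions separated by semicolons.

Introduce a nonterminal for each terminal appearing in a rule of length ≥ 2: X1 → num, X2 → id.
Binarize each right-hand side of length ≥ 3 by chaining fresh nonterminals (Y1, Y2, …): affected rules were S → A X2 X2; S → X2 X1 A; A → X1 X1 X2.

S -> X1 X1 | A Y1 | X2 Y2; A -> X1 X1 | id | S X1 | X1 L | X1 Y3; L -> X2 X1 | S X1; X1 -> num; X2 -> id; Y1 -> X2 X2; Y2 -> X1 A; Y3 -> X1 X2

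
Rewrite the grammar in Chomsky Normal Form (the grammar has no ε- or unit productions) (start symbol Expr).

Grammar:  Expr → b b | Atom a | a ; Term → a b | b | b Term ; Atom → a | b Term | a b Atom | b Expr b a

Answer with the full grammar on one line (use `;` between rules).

Introduce a nonterminal for each terminal appearing in a rule of length ≥ 2: X1 → b, X2 → a.
Binarize each right-hand side of length ≥ 3 by chaining fresh nonterminals (Y1, Y2, …): affected rules were Atom → X2 X1 Atom; Atom → X1 Expr X1 X2.

Expr → X1 X1 | Atom X2 | a; Term → X2 X1 | b | X1 Term; Atom → a | X1 Term | X2 Y1 | X1 Y2; X1 → b; X2 → a; Y1 → X1 Atom; Y2 → Expr Y3; Y3 → X1 X2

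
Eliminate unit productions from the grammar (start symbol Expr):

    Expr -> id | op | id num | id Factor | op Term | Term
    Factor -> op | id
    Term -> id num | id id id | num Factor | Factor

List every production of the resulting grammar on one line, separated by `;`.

Expr -> id num | id id id | num Factor | op | id | id Factor | op Term; Factor -> op | id; Term -> id num | id id id | num Factor | op | id

Unit pairs: Expr ⇒* {Factor, Term}; Term ⇒* {Factor}.
For every A with A ⇒* B via unit rules, add B's non-unit alternatives to A; then delete every rule of the form X → Y.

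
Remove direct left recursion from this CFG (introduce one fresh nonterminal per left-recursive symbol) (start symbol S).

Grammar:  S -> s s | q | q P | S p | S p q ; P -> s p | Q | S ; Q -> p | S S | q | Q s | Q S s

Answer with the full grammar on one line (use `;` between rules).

Left recursion appears on S, Q.
For S: α = {p, p q}, β = {s s, q, q P}. Rewrite as S → β S' and S' → α S' | ε.
For Q: α = {s, S s}, β = {p, S S, q}. Rewrite as Q → β Q' and Q' → α Q' | ε.

S -> s s S' | q S' | q P S'; P -> s p | Q | S; Q -> p Q' | S S Q' | q Q'; S' -> p S' | p q S' | eps; Q' -> s Q' | S s Q' | eps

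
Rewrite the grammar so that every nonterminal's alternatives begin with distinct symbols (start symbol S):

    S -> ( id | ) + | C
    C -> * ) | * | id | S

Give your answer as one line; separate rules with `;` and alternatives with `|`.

C has alternatives sharing prefix '*': factor to C → * C' with C' → ) | ε.

S -> ( id | ) + | C; C -> id | S | * C'; C' -> ) | ε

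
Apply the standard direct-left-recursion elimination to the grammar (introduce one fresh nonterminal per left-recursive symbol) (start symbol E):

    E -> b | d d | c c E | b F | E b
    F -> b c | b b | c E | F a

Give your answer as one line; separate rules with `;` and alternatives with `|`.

E -> b E' | d d E' | c c E E' | b F E'; F -> b c F' | b b F' | c E F'; E' -> b E' | ε; F' -> a F' | ε

Left recursion appears on E, F.
For E: α = {b}, β = {b, d d, c c E, b F}. Rewrite as E → β E' and E' → α E' | ε.
For F: α = {a}, β = {b c, b b, c E}. Rewrite as F → β F' and F' → α F' | ε.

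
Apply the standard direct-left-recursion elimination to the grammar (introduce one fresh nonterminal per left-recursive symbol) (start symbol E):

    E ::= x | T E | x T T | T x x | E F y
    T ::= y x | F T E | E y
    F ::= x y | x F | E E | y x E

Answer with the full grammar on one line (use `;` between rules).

E ::= x E' | T E E' | x T T E' | T x x E'; T ::= y x | F T E | E y; F ::= x y | x F | E E | y x E; E' ::= F y E' | eps

Directly left-recursive nonterminal: E.
For E: α = {F y}, β = {x, T E, x T T, T x x}. Rewrite as E → β E' and E' → α E' | ε.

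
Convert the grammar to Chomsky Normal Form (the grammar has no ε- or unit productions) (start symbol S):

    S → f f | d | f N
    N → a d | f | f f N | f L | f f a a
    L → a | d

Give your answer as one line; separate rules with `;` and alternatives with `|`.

Introduce a nonterminal for each terminal appearing in a rule of length ≥ 2: X1 → f, X2 → a, X3 → d.
Binarize each right-hand side of length ≥ 3 by chaining fresh nonterminals (Y1, Y2, …): affected rules were N → X1 X1 N; N → X1 X1 X2 X2.

S → X1 X1 | d | X1 N; N → X2 X3 | f | X1 Y1 | X1 L | X1 Y2; L → a | d; X1 → f; X2 → a; X3 → d; Y1 → X1 N; Y2 → X1 Y3; Y3 → X2 X2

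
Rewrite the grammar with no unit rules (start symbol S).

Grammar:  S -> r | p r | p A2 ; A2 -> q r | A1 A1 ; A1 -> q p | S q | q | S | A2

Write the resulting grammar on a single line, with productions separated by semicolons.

S -> r | p r | p A2; A2 -> q r | A1 A1; A1 -> q r | A1 A1 | q p | S q | q | r | p r | p A2

Unit pairs: A1 ⇒* {A2, S}.
Replace each nonterminal's rules with the union of the non-unit rules of every nonterminal it unit-derives.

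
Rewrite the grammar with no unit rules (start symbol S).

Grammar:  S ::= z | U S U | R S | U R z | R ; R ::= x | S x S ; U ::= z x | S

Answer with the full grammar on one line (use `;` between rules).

Unit pairs: S ⇒* {R}; U ⇒* {R, S}.
Replace each nonterminal's rules with the union of the non-unit rules of every nonterminal it unit-derives.

S ::= z | U S U | R S | U R z | x | S x S; R ::= x | S x S; U ::= z x | z | U S U | R S | U R z | x | S x S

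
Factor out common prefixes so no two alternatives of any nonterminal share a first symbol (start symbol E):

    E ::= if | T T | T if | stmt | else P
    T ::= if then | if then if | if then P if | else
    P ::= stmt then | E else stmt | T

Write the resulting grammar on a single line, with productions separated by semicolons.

E has alternatives sharing prefix 'T': factor to E → T E' with E' → T | if.
T has alternatives sharing prefix 'if then': factor to T → if then T' with T' → ε | if | P if.

E ::= if | stmt | else P | T E'; T ::= else | if then T'; P ::= stmt then | E else stmt | T; E' ::= T | if; T' ::= ε | if | P if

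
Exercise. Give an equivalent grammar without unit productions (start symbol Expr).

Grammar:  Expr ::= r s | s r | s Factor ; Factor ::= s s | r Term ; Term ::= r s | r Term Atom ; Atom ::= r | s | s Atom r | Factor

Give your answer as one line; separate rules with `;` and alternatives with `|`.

Expr ::= r s | s r | s Factor; Factor ::= s s | r Term; Term ::= r s | r Term Atom; Atom ::= r | s | s Atom r | s s | r Term

Unit pairs: Atom ⇒* {Factor}.
For every A with A ⇒* B via unit rules, add B's non-unit alternatives to A; then delete every rule of the form X → Y.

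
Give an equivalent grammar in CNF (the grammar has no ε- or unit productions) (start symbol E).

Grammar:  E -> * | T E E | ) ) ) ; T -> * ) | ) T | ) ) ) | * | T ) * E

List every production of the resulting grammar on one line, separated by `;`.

E -> * | T Y1 | X1 Y2; T -> X2 X1 | X1 T | X1 Y3 | * | T Y4; X1 -> ); X2 -> *; Y1 -> E E; Y2 -> X1 X1; Y3 -> X1 X1; Y4 -> X1 Y5; Y5 -> X2 E

Introduce a nonterminal for each terminal appearing in a rule of length ≥ 2: X1 → ), X2 → *.
Binarize each right-hand side of length ≥ 3 by chaining fresh nonterminals (Y1, Y2, …): affected rules were E → T E E; E → X1 X1 X1; T → X1 X1 X1; T → T X1 X2 E.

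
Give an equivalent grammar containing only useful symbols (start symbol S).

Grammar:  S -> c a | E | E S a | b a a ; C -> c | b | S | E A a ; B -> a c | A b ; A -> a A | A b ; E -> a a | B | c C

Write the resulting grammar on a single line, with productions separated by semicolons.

Generating nonterminals: {B, C, E, S}.
Reachable from S after that: {B, C, E, S}.
Removed useless symbols: {A} and every production mentioning them.

S -> c a | E | E S a | b a a; C -> c | b | S; B -> a c; E -> a a | B | c C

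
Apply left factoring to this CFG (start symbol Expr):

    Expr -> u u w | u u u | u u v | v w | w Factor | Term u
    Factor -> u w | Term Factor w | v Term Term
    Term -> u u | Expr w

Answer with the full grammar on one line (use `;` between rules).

Expr has alternatives sharing prefix 'u u': factor to Expr → u u Expr1 with Expr1 → w | u | v.

Expr -> v w | w Factor | Term u | u u Expr1; Factor -> u w | Term Factor w | v Term Term; Term -> u u | Expr w; Expr1 -> w | u | v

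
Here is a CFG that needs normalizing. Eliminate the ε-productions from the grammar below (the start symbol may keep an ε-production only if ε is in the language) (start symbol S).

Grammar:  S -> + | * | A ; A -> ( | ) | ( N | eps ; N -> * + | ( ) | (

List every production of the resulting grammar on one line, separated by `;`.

Nullable set = {A, S}.
ε ∈ L(G) since S is nullable, so keep S → ε.

S -> + | * | A | ε; A -> ( | ) | ( N; N -> * + | ( ) | (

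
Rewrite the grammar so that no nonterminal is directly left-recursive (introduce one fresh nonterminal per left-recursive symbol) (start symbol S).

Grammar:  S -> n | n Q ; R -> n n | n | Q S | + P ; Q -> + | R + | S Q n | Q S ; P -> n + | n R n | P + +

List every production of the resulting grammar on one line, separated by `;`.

S -> n | n Q; R -> n n | n | Q S | + P; Q -> + Q' | R + Q' | S Q n Q'; P -> n + P' | n R n P'; Q' -> S Q' | ε; P' -> + + P' | ε

Q, P are directly left-recursive.
For Q: α = {S}, β = {+, R +, S Q n}. Rewrite as Q → β Q' and Q' → α Q' | ε.
For P: α = {+ +}, β = {n +, n R n}. Rewrite as P → β P' and P' → α P' | ε.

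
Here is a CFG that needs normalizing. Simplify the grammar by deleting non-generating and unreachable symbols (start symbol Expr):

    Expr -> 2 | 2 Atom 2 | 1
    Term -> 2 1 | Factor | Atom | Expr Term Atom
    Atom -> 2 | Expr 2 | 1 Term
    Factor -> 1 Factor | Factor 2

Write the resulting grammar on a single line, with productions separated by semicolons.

Generating nonterminals: {Atom, Expr, Term}.
Reachable from Expr after that: {Atom, Expr, Term}.
Removed useless symbols: {Factor} and every production mentioning them.

Expr -> 2 | 2 Atom 2 | 1; Term -> 2 1 | Atom | Expr Term Atom; Atom -> 2 | Expr 2 | 1 Term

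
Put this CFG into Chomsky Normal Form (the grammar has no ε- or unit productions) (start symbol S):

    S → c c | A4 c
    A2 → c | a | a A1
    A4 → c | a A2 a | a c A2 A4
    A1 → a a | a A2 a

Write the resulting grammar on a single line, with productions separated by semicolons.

Introduce a nonterminal for each terminal appearing in a rule of length ≥ 2: X1 → c, X2 → a.
Binarize each right-hand side of length ≥ 3 by chaining fresh nonterminals (Y1, Y2, …): affected rules were A4 → X2 A2 X2; A4 → X2 X1 A2 A4; A1 → X2 A2 X2.

S → X1 X1 | A4 X1; A2 → c | a | X2 A1; A4 → c | X2 Y1 | X2 Y2; A1 → X2 X2 | X2 Y4; X1 → c; X2 → a; Y1 → A2 X2; Y2 → X1 Y3; Y3 → A2 A4; Y4 → A2 X2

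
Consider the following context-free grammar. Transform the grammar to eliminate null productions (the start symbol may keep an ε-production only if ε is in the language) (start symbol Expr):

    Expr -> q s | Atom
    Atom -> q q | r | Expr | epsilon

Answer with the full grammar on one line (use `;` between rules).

Expr -> q s | Atom | ε; Atom -> q q | r | Expr

The nullable symbols are {Atom, Expr}.
ε ∈ L(G) since Expr is nullable, so keep Expr → ε.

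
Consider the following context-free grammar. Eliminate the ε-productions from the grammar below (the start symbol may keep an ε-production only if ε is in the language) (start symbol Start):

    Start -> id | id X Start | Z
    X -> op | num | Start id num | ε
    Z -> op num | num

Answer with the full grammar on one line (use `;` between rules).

Nullable set = {X}.
ε ∉ L(G), so no ε-production is kept.
Add the nullable-subset variants: Start → id X Start gives id X Start | id Start.

Start -> id | id X Start | id Start | Z; X -> op | num | Start id num; Z -> op num | num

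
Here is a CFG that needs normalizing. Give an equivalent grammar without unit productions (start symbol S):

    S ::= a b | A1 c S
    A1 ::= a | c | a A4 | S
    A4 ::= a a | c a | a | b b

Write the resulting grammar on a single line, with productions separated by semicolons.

Unit pairs: A1 ⇒* {S}.
For each unit pair (A, B), copy every non-unit production of B to A, then drop all unit productions.

S ::= a b | A1 c S; A1 ::= a | c | a A4 | a b | A1 c S; A4 ::= a a | c a | a | b b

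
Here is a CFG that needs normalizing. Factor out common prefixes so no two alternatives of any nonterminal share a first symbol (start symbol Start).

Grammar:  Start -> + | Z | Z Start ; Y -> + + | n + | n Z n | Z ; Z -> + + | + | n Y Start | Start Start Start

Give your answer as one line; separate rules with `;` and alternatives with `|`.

Start has alternatives sharing prefix 'Z': factor to Start → Z Start1 with Start1 → ε | Start.
Y has alternatives sharing prefix 'n': factor to Y → n Y1 with Y1 → + | Z n.
Z has alternatives sharing prefix '+': factor to Z → + Z1 with Z1 → + | ε.

Start -> + | Z Start1; Y -> + + | Z | n Y1; Z -> n Y Start | Start Start Start | + Z1; Start1 -> ε | Start; Y1 -> + | Z n; Z1 -> + | ε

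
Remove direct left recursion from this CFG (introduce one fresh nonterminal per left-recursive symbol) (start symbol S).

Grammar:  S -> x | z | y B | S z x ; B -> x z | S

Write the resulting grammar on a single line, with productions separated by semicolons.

S -> x S' | z S' | y B S'; B -> x z | S; S' -> z x S' | ε

S is directly left-recursive.
For S: α = {z x}, β = {x, z, y B}. Rewrite as S → β S' and S' → α S' | ε.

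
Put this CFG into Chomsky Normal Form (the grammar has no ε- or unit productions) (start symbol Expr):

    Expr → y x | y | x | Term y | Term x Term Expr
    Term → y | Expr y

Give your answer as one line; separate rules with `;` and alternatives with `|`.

Expr → X1 X2 | y | x | Term X1 | Term Y1; Term → y | Expr X1; X1 → y; X2 → x; Y1 → X2 Y2; Y2 → Term Expr

Introduce a nonterminal for each terminal appearing in a rule of length ≥ 2: X1 → y, X2 → x.
Binarize each right-hand side of length ≥ 3 by chaining fresh nonterminals (Y1, Y2, …): affected rules were Expr → Term X2 Term Expr.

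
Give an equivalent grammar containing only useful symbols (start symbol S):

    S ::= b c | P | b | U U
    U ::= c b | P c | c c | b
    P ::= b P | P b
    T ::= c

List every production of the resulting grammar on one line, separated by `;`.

S ::= b c | b | U U; U ::= c b | c c | b

Generating nonterminals: {S, T, U}.
Reachable from S after that: {S, U}.
Removed useless symbols: {P, T} and every production mentioning them.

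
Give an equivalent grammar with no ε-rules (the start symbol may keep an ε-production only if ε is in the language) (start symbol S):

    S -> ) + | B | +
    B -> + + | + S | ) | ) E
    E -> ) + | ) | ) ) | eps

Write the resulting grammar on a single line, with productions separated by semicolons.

S -> ) + | B | +; B -> + + | + S | ) | ) E; E -> ) + | ) | ) )

The nullable symbols are {E}.
ε ∉ L(G), so no ε-production is kept.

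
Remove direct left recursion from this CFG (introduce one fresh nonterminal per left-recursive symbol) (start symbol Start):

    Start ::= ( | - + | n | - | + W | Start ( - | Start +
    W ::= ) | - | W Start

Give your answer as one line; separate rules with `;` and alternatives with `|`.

Start ::= ( Start1 | - + Start1 | n Start1 | - Start1 | + W Start1; W ::= ) W1 | - W1; Start1 ::= ( - Start1 | + Start1 | ε; W1 ::= Start W1 | ε

Left recursion appears on Start, W.
For Start: α = {( -, +}, β = {(, - +, n, -, + W}. Rewrite as Start → β Start1 and Start1 → α Start1 | ε.
For W: α = {Start}, β = {), -}. Rewrite as W → β W1 and W1 → α W1 | ε.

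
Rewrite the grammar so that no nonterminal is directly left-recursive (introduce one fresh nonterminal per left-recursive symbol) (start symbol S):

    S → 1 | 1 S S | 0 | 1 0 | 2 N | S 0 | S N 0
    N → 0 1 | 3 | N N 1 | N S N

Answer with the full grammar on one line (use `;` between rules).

S → 1 S' | 1 S S S' | 0 S' | 1 0 S' | 2 N S'; N → 0 1 N' | 3 N'; S' → 0 S' | N 0 S' | ε; N' → N 1 N' | S N N' | ε

S, N are directly left-recursive.
For S: α = {0, N 0}, β = {1, 1 S S, 0, 1 0, 2 N}. Rewrite as S → β S' and S' → α S' | ε.
For N: α = {N 1, S N}, β = {0 1, 3}. Rewrite as N → β N' and N' → α N' | ε.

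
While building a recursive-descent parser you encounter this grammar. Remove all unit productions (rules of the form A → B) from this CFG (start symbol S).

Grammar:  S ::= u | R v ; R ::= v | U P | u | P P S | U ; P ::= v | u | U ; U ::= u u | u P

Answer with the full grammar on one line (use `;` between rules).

Unit pairs: P ⇒* {U}; R ⇒* {U}.
For each unit pair (A, B), copy every non-unit production of B to A, then drop all unit productions.

S ::= u | R v; R ::= u u | u P | v | U P | u | P P S; P ::= u u | u P | v | u; U ::= u u | u P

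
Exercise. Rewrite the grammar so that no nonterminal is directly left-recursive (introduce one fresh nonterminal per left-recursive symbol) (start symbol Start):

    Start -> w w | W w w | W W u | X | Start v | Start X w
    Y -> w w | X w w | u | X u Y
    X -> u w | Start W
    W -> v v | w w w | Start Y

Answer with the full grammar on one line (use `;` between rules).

Start -> w w Start1 | W w w Start1 | W W u Start1 | X Start1; Y -> w w | X w w | u | X u Y; X -> u w | Start W; W -> v v | w w w | Start Y; Start1 -> v Start1 | X w Start1 | ε

Left recursion appears on Start.
For Start: α = {v, X w}, β = {w w, W w w, W W u, X}. Rewrite as Start → β Start1 and Start1 → α Start1 | ε.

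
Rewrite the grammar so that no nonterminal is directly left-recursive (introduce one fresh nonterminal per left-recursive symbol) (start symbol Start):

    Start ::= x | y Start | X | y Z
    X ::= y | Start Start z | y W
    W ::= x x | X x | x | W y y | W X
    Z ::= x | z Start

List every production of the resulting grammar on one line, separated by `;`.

Start ::= x | y Start | X | y Z; X ::= y | Start Start z | y W; W ::= x x W1 | X x W1 | x W1; Z ::= x | z Start; W1 ::= y y W1 | X W1 | epsilon

W is directly left-recursive.
For W: α = {y y, X}, β = {x x, X x, x}. Rewrite as W → β W1 and W1 → α W1 | ε.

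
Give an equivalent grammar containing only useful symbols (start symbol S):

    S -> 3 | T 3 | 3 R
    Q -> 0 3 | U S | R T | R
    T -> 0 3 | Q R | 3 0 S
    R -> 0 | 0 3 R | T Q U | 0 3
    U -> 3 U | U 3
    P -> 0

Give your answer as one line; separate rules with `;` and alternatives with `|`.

S -> 3 | T 3 | 3 R; Q -> 0 3 | R T | R; T -> 0 3 | Q R | 3 0 S; R -> 0 | 0 3 R | 0 3

Generating nonterminals: {P, Q, R, S, T}.
Reachable from S after that: {Q, R, S, T}.
Removed useless symbols: {P, U} and every production mentioning them.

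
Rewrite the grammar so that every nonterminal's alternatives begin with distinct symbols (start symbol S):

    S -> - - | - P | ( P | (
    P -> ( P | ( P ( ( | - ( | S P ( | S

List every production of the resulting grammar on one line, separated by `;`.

S -> - S' | ( S''; P -> - ( | ( P P' | S P''; S' -> - | P; S'' -> P | ε; P' -> ε | ( (; P'' -> P ( | ε

S has alternatives sharing prefix '-': factor to S → - S' with S' → - | P.
S has alternatives sharing prefix '(': factor to S → ( S'' with S'' → P | ε.
P has alternatives sharing prefix '( P': factor to P → ( P P' with P' → ε | ( (.
P has alternatives sharing prefix 'S': factor to P → S P'' with P'' → P ( | ε.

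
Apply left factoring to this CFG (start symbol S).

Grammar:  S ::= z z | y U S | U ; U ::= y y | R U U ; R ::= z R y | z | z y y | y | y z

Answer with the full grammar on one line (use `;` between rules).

S ::= z z | y U S | U; U ::= y y | R U U; R ::= z R' | y R''; R' ::= R y | ε | y y; R'' ::= ε | z

R has alternatives sharing prefix 'z': factor to R → z R' with R' → R y | ε | y y.
R has alternatives sharing prefix 'y': factor to R → y R'' with R'' → ε | z.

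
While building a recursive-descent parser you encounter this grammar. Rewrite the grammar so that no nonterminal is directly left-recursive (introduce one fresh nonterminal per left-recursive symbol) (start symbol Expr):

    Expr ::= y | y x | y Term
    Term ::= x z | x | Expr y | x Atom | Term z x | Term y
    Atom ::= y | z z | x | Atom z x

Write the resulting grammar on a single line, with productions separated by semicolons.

Left recursion appears on Term, Atom.
For Term: α = {z x, y}, β = {x z, x, Expr y, x Atom}. Rewrite as Term → β Term1 and Term1 → α Term1 | ε.
For Atom: α = {z x}, β = {y, z z, x}. Rewrite as Atom → β Atom1 and Atom1 → α Atom1 | ε.

Expr ::= y | y x | y Term; Term ::= x z Term1 | x Term1 | Expr y Term1 | x Atom Term1; Atom ::= y Atom1 | z z Atom1 | x Atom1; Term1 ::= z x Term1 | y Term1 | epsilon; Atom1 ::= z x Atom1 | epsilon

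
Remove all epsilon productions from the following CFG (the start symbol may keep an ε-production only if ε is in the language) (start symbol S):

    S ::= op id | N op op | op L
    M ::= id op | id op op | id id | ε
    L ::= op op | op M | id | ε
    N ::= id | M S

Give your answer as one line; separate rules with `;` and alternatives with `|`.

Nullable nonterminals: {L, M}.
ε ∉ L(G), so no ε-production is kept.
Add the nullable-subset variants: S → op L gives op L | op. L → op M gives op M | op. N → M S gives M S | S.

S ::= op id | N op op | op L | op; M ::= id op | id op op | id id; L ::= op op | op M | op | id; N ::= id | M S | S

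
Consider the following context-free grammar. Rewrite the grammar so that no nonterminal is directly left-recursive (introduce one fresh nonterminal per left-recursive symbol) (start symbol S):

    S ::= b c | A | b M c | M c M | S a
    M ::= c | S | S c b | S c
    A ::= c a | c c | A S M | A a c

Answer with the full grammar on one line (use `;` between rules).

S ::= b c S' | A S' | b M c S' | M c M S'; M ::= c | S | S c b | S c; A ::= c a A' | c c A'; S' ::= a S' | eps; A' ::= S M A' | a c A' | eps

S, A are directly left-recursive.
For S: α = {a}, β = {b c, A, b M c, M c M}. Rewrite as S → β S' and S' → α S' | ε.
For A: α = {S M, a c}, β = {c a, c c}. Rewrite as A → β A' and A' → α A' | ε.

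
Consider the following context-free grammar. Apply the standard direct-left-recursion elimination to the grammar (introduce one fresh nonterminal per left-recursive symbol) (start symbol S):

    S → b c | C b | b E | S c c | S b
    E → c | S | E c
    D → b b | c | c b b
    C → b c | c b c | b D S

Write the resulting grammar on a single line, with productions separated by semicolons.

S, E are directly left-recursive.
For S: α = {c c, b}, β = {b c, C b, b E}. Rewrite as S → β S' and S' → α S' | ε.
For E: α = {c}, β = {c, S}. Rewrite as E → β E' and E' → α E' | ε.

S → b c S' | C b S' | b E S'; E → c E' | S E'; D → b b | c | c b b; C → b c | c b c | b D S; S' → c c S' | b S' | ε; E' → c E' | ε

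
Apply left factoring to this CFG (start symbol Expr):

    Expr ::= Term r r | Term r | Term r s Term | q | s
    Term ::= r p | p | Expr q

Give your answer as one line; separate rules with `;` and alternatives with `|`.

Expr ::= q | s | Term r Expr1; Term ::= r p | p | Expr q; Expr1 ::= r | ε | s Term

Expr has alternatives sharing prefix 'Term r': factor to Expr → Term r Expr1 with Expr1 → r | ε | s Term.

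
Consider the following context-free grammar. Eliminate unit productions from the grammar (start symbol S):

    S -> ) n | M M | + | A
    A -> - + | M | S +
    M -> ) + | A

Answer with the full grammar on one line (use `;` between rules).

S -> ) n | M M | + | - + | S + | ) +; A -> - + | S + | ) +; M -> - + | S + | ) +

Unit pairs: A ⇒* {M}; M ⇒* {A}; S ⇒* {A, M}.
For every A with A ⇒* B via unit rules, add B's non-unit alternatives to A; then delete every rule of the form X → Y.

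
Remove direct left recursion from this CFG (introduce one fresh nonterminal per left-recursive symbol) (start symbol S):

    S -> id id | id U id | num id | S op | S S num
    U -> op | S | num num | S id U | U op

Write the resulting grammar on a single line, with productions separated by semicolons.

Left recursion appears on S, U.
For S: α = {op, S num}, β = {id id, id U id, num id}. Rewrite as S → β S' and S' → α S' | ε.
For U: α = {op}, β = {op, S, num num, S id U}. Rewrite as U → β U' and U' → α U' | ε.

S -> id id S' | id U id S' | num id S'; U -> op U' | S U' | num num U' | S id U U'; S' -> op S' | S num S' | eps; U' -> op U' | eps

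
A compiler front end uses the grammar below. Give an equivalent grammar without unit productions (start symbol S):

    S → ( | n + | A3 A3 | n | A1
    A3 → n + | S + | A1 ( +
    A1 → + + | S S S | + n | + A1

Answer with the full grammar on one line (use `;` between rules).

S → + + | S S S | + n | + A1 | ( | n + | A3 A3 | n; A3 → n + | S + | A1 ( +; A1 → + + | S S S | + n | + A1

Unit pairs: S ⇒* {A1}.
For every A with A ⇒* B via unit rules, add B's non-unit alternatives to A; then delete every rule of the form X → Y.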